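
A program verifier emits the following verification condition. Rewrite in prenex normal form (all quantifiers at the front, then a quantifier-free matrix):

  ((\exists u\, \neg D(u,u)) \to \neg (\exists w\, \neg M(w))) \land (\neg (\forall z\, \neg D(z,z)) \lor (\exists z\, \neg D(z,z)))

\forall u\, \forall w\, \exists z\, \exists y1\, ((D(u,u) \lor M(w)) \land (D(z,z) \lor \neg D(y1,y1)))

First replace A → B with ¬A ∨ B.
  (\neg (\exists u\, \neg D(u,u)) \lor \neg (\exists w\, \neg M(w))) \land (\neg (\forall z\, \neg D(z,z)) \lor (\exists z\, \neg D(z,z)))
Move each ¬ inward, flipping quantifiers it crosses:
  ((\forall u\, D(u,u)) \lor (\forall w\, M(w))) \land ((\exists z\, D(z,z)) \lor (\exists z\, \neg D(z,z)))
Rename bound variables to avoid capture: z↦y1.
  ((\forall u\, D(u,u)) \lor (\forall w\, M(w))) \land ((\exists z\, D(z,z)) \lor (\exists y1\, \neg D(y1,y1)))
Extract every quantifier outward, since the variables are now distinct and don't occur free across branches:
  \forall u\, \forall w\, \exists z\, \exists y1\, ((D(u,u) \lor M(w)) \land (D(z,z) \lor \neg D(y1,y1)))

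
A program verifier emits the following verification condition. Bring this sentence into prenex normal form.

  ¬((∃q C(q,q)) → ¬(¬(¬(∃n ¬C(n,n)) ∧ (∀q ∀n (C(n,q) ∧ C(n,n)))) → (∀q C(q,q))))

Eliminate → and ↔ using ¬ and ∨.
  ¬(¬(∃q C(q,q)) ∨ ¬(¬¬(¬(∃n ¬C(n,n)) ∧ (∀q ∀n (C(n,q) ∧ C(n,n)))) ∨ (∀q C(q,q))))
Drive negations inward (¬∀x A ≡ ∃x ¬A, ¬∃x A ≡ ∀x ¬A, De Morgan for ∧/∨):
  (∃q C(q,q)) ∧ ((∀n C(n,n)) ∧ (∀q ∀n (C(n,q) ∧ C(n,n))) ∨ (∀q C(q,q)))
Rename bound variables to avoid capture: q↦c, n↦r, q↦t.
  (∃q C(q,q)) ∧ ((∀n C(n,n)) ∧ (∀c ∀r (C(r,c) ∧ C(r,r))) ∨ (∀t C(t,t)))
Finally move all quantifiers to the prefix:
  ∃q ∀n ∀c ∀r ∀t (C(q,q) ∧ (C(n,n) ∧ C(r,c) ∧ C(r,r) ∨ C(t,t)))

∃q ∀n ∀c ∀r ∀t (C(q,q) ∧ (C(n,n) ∧ C(r,c) ∧ C(r,r) ∨ C(t,t)))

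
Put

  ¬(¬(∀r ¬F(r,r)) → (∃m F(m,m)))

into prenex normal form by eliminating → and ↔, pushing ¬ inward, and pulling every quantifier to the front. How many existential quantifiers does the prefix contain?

1

First replace A → B with ¬A ∨ B.
  ¬(¬¬(∀r ¬F(r,r)) ∨ (∃m F(m,m)))
Drive negations inward (¬∀x A ≡ ∃x ¬A, ¬∃x A ≡ ∀x ¬A, De Morgan for ∧/∨):
  (∃r F(r,r)) ∧ (∀m ¬F(m,m))
All bound variables are already distinct, so no renaming is needed.
Pull the quantifiers to the front (each side's bound variable is not free in the other side):
  ∃r ∀m (F(r,r) ∧ ¬F(m,m))
The prefix is ∃r ∀m: 1 universal, 1 existential.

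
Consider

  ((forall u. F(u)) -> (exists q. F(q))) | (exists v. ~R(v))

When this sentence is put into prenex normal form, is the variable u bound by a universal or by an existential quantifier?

existential

Eliminate → and ↔ using ¬ and ∨.
  ~(forall u. F(u)) | (exists q. F(q)) | (exists v. ~R(v))
Move each ¬ inward, flipping quantifiers it crosses:
  (exists u. ~F(u)) | (exists q. F(q)) | (exists v. ~R(v))
Extract every quantifier outward, since the variables are now distinct and don't occur free across branches:
  exists u. exists q. exists v. (~F(u) | F(q) | ~R(v))
The quantifier forall u sits under an odd number of negations (counting the antecedent side of each →), so it flips to exists u.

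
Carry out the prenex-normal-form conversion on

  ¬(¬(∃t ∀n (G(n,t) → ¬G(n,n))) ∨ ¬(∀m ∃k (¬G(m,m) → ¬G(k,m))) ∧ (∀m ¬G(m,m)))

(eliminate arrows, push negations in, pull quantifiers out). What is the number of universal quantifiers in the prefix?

2

First replace A → B with ¬A ∨ B.
  ¬(¬(∃t ∀n (¬G(n,t) ∨ ¬G(n,n))) ∨ ¬(∀m ∃k (¬¬G(m,m) ∨ ¬G(k,m))) ∧ (∀m ¬G(m,m)))
Move each ¬ inward, flipping quantifiers it crosses:
  (∃t ∀n (¬G(n,t) ∨ ¬G(n,n))) ∧ ((∀m ∃k (G(m,m) ∨ ¬G(k,m))) ∨ (∃m G(m,m)))
Standardize variables apart so no two quantifiers bind the same name: m↦r.
  (∃t ∀n (¬G(n,t) ∨ ¬G(n,n))) ∧ ((∀m ∃k (G(m,m) ∨ ¬G(k,m))) ∨ (∃r G(r,r)))
Extract every quantifier outward, since the variables are now distinct and don't occur free across branches:
  ∃t ∀n ∀m ∃k ∃r ((¬G(n,t) ∨ ¬G(n,n)) ∧ (G(m,m) ∨ ¬G(k,m) ∨ G(r,r)))
The prefix is ∃t ∀n ∀m ∃k ∃r: 2 universal, 3 existential.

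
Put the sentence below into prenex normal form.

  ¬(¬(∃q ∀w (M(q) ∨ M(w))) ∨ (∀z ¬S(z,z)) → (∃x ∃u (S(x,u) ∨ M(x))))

∀q ∃w ∀z ∀x ∀u ((¬M(q) ∧ ¬M(w) ∨ ¬S(z,z)) ∧ ¬S(x,u) ∧ ¬M(x))

First replace A → B with ¬A ∨ B.
  ¬(¬(¬(∃q ∀w (M(q) ∨ M(w))) ∨ (∀z ¬S(z,z))) ∨ (∃x ∃u (S(x,u) ∨ M(x))))
Move each ¬ inward, flipping quantifiers it crosses:
  ((∀q ∃w (¬M(q) ∧ ¬M(w))) ∨ (∀z ¬S(z,z))) ∧ (∀x ∀u (¬S(x,u) ∧ ¬M(x)))
Pull the quantifiers to the front (each side's bound variable is not free in the other side):
  ∀q ∃w ∀z ∀x ∀u ((¬M(q) ∧ ¬M(w) ∨ ¬S(z,z)) ∧ ¬S(x,u) ∧ ¬M(x))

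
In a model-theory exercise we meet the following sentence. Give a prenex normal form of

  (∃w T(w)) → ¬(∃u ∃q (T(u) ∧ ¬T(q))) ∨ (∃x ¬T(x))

Eliminate → and ↔ using ¬ and ∨.
  ¬(∃w T(w)) ∨ ¬(∃u ∃q (T(u) ∧ ¬T(q))) ∨ (∃x ¬T(x))
Drive negations inward (¬∀x A ≡ ∃x ¬A, ¬∃x A ≡ ∀x ¬A, De Morgan for ∧/∨):
  (∀w ¬T(w)) ∨ (∀u ∀q (¬T(u) ∨ T(q))) ∨ (∃x ¬T(x))
All bound variables are already distinct, so no renaming is needed.
Pull the quantifiers to the front (each side's bound variable is not free in the other side):
  ∀w ∀u ∀q ∃x (¬T(w) ∨ ¬T(u) ∨ T(q) ∨ ¬T(x))

∀w ∀u ∀q ∃x (¬T(w) ∨ ¬T(u) ∨ T(q) ∨ ¬T(x))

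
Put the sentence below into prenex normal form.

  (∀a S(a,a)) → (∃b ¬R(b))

Rewrite implications/biconditionals: A → B as ¬A ∨ B.
  ¬(∀a S(a,a)) ∨ (∃b ¬R(b))
Drive negations inward (¬∀x A ≡ ∃x ¬A, ¬∃x A ≡ ∀x ¬A, De Morgan for ∧/∨):
  (∃a ¬S(a,a)) ∨ (∃b ¬R(b))
All bound variables are already distinct, so no renaming is needed.
Finally move all quantifiers to the prefix:
  ∃a ∃b (¬S(a,a) ∨ ¬R(b))

∃a ∃b (¬S(a,a) ∨ ¬R(b))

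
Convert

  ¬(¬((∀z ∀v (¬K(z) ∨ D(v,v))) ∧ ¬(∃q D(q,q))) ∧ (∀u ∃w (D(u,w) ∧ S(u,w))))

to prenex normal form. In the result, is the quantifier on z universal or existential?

universal

Move each ¬ inward, flipping quantifiers it crosses:
  (∀z ∀v (¬K(z) ∨ D(v,v))) ∧ (∀q ¬D(q,q)) ∨ (∃u ∀w (¬D(u,w) ∨ ¬S(u,w)))
Finally move all quantifiers to the prefix:
  ∀z ∀v ∀q ∃u ∀w ((¬K(z) ∨ D(v,v)) ∧ ¬D(q,q) ∨ ¬D(u,w) ∨ ¬S(u,w))
The quantifier ∀z sits under an even number of negations, so it remains universal.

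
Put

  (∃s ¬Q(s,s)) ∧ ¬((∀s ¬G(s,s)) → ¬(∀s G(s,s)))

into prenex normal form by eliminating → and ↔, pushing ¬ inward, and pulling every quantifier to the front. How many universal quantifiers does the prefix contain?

First replace A → B with ¬A ∨ B.
  (∃s ¬Q(s,s)) ∧ ¬(¬(∀s ¬G(s,s)) ∨ ¬(∀s G(s,s)))
Move each ¬ inward, flipping quantifiers it crosses:
  (∃s ¬Q(s,s)) ∧ (∀s ¬G(s,s)) ∧ (∀s G(s,s))
Rename bound variables to avoid capture: s↦x, s↦x1.
  (∃s ¬Q(s,s)) ∧ (∀x ¬G(x,x)) ∧ (∀x1 G(x1,x1))
Finally move all quantifiers to the prefix:
  ∃s ∀x ∀x1 (¬Q(s,s) ∧ ¬G(x,x) ∧ G(x1,x1))
The prefix is ∃s ∀x ∀x1: 2 universal, 1 existential.

2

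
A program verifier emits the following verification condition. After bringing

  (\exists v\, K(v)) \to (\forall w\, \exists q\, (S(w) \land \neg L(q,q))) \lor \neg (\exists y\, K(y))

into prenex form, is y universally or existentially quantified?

universal

First replace A → B with ¬A ∨ B.
  \neg (\exists v\, K(v)) \lor (\forall w\, \exists q\, (S(w) \land \neg L(q,q))) \lor \neg (\exists y\, K(y))
Move each ¬ inward, flipping quantifiers it crosses:
  (\forall v\, \neg K(v)) \lor (\forall w\, \exists q\, (S(w) \land \neg L(q,q))) \lor (\forall y\, \neg K(y))
All bound variables are already distinct, so no renaming is needed.
Finally move all quantifiers to the prefix:
  \forall v\, \forall w\, \exists q\, \forall y\, (\neg K(v) \lor S(w) \land \neg L(q,q) \lor \neg K(y))
The quantifier \exists y sits under an odd number of negations (counting the antecedent side of each →), so it flips to \forall y.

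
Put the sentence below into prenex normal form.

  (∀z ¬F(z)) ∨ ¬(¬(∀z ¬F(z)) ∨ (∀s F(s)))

∀z ∀c ∃s (¬F(z) ∨ ¬F(c) ∧ ¬F(s))

Drive negations inward (¬∀x A ≡ ∃x ¬A, ¬∃x A ≡ ∀x ¬A, De Morgan for ∧/∨):
  (∀z ¬F(z)) ∨ (∀z ¬F(z)) ∧ (∃s ¬F(s))
Rename bound variables to avoid capture: z↦c.
  (∀z ¬F(z)) ∨ (∀c ¬F(c)) ∧ (∃s ¬F(s))
Finally move all quantifiers to the prefix:
  ∀z ∀c ∃s (¬F(z) ∨ ¬F(c) ∧ ¬F(s))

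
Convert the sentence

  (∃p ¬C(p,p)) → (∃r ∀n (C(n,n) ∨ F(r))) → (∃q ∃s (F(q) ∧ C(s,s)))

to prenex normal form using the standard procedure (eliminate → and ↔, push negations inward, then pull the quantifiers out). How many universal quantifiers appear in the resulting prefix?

2

Eliminate → and ↔ using ¬ and ∨.
  ¬(∃p ¬C(p,p)) ∨ ¬(∃r ∀n (C(n,n) ∨ F(r))) ∨ (∃q ∃s (F(q) ∧ C(s,s)))
Move each ¬ inward, flipping quantifiers it crosses:
  (∀p C(p,p)) ∨ (∀r ∃n (¬C(n,n) ∧ ¬F(r))) ∨ (∃q ∃s (F(q) ∧ C(s,s)))
All bound variables are already distinct, so no renaming is needed.
Pull the quantifiers to the front (each side's bound variable is not free in the other side):
  ∀p ∀r ∃n ∃q ∃s (C(p,p) ∨ ¬C(n,n) ∧ ¬F(r) ∨ F(q) ∧ C(s,s))
The prefix is ∀p ∀r ∃n ∃q ∃s: 2 universal, 3 existential.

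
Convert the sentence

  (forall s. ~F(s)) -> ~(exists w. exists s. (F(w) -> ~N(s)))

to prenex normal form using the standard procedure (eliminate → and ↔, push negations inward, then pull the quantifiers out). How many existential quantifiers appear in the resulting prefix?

Rewrite implications/biconditionals: A → B as ¬A ∨ B.
  ~(forall s. ~F(s)) | ~(exists w. exists s. (~F(w) | ~N(s)))
Move each ¬ inward, flipping quantifiers it crosses:
  (exists s. F(s)) | (forall w. forall s. (F(w) & N(s)))
Standardize variables apart so no two quantifiers bind the same name: s↦r.
  (exists s. F(s)) | (forall w. forall r. (F(w) & N(r)))
Extract every quantifier outward, since the variables are now distinct and don't occur free across branches:
  exists s. forall w. forall r. (F(s) | F(w) & N(r))
The prefix is exists s forall w forall r: 2 universal, 1 existential.

1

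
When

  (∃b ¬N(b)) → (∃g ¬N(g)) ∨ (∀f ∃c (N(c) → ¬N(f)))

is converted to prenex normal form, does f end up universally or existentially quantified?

universal

Eliminate → and ↔ using ¬ and ∨.
  ¬(∃b ¬N(b)) ∨ (∃g ¬N(g)) ∨ (∀f ∃c (¬N(c) ∨ ¬N(f)))
Drive negations inward (¬∀x A ≡ ∃x ¬A, ¬∃x A ≡ ∀x ¬A, De Morgan for ∧/∨):
  (∀b N(b)) ∨ (∃g ¬N(g)) ∨ (∀f ∃c (¬N(c) ∨ ¬N(f)))
Extract every quantifier outward, since the variables are now distinct and don't occur free across branches:
  ∀b ∃g ∀f ∃c (N(b) ∨ ¬N(g) ∨ ¬N(c) ∨ ¬N(f))
The quantifier ∀f sits under an even number of negations (counting the antecedent side of each →), so it remains universal.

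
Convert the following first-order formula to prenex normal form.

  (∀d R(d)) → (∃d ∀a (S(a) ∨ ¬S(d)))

Eliminate → and ↔ using ¬ and ∨.
  ¬(∀d R(d)) ∨ (∃d ∀a (S(a) ∨ ¬S(d)))
Drive negations inward (¬∀x A ≡ ∃x ¬A, ¬∃x A ≡ ∀x ¬A, De Morgan for ∧/∨):
  (∃d ¬R(d)) ∨ (∃d ∀a (S(a) ∨ ¬S(d)))
Standardize variables apart so no two quantifiers bind the same name: d↦x.
  (∃d ¬R(d)) ∨ (∃x ∀a (S(a) ∨ ¬S(x)))
Pull the quantifiers to the front (each side's bound variable is not free in the other side):
  ∃d ∃x ∀a (¬R(d) ∨ S(a) ∨ ¬S(x))

∃d ∃x ∀a (¬R(d) ∨ S(a) ∨ ¬S(x))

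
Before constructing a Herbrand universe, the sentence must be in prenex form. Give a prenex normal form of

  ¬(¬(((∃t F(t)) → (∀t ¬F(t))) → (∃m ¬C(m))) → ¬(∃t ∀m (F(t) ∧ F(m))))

First replace A → B with ¬A ∨ B.
  ¬(¬¬(¬(¬(∃t F(t)) ∨ (∀t ¬F(t))) ∨ (∃m ¬C(m))) ∨ ¬(∃t ∀m (F(t) ∧ F(m))))
Push ¬ through the quantifiers and connectives to reach negation normal form:
  ((∀t ¬F(t)) ∨ (∀t ¬F(t))) ∧ (∀m C(m)) ∧ (∃t ∀m (F(t) ∧ F(m)))
Standardize variables apart so no two quantifiers bind the same name: t↦c, t↦p, m↦y.
  ((∀t ¬F(t)) ∨ (∀c ¬F(c))) ∧ (∀m C(m)) ∧ (∃p ∀y (F(p) ∧ F(y)))
Extract every quantifier outward, since the variables are now distinct and don't occur free across branches:
  ∀t ∀c ∀m ∃p ∀y ((¬F(t) ∨ ¬F(c)) ∧ C(m) ∧ F(p) ∧ F(y))

∀t ∀c ∀m ∃p ∀y ((¬F(t) ∨ ¬F(c)) ∧ C(m) ∧ F(p) ∧ F(y))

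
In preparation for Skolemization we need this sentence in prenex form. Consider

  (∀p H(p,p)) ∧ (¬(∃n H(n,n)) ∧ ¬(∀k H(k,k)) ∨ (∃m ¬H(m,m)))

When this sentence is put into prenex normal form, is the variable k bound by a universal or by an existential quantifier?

existential

Drive negations inward (¬∀x A ≡ ∃x ¬A, ¬∃x A ≡ ∀x ¬A, De Morgan for ∧/∨):
  (∀p H(p,p)) ∧ ((∀n ¬H(n,n)) ∧ (∃k ¬H(k,k)) ∨ (∃m ¬H(m,m)))
All bound variables are already distinct, so no renaming is needed.
Extract every quantifier outward, since the variables are now distinct and don't occur free across branches:
  ∀p ∀n ∃k ∃m (H(p,p) ∧ (¬H(n,n) ∧ ¬H(k,k) ∨ ¬H(m,m)))
The quantifier ∀k sits under an odd number of negations, so it flips to ∃k.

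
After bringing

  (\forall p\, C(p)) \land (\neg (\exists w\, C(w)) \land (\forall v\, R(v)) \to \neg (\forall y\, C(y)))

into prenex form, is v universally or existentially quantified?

First replace A → B with ¬A ∨ B.
  (\forall p\, C(p)) \land (\neg (\neg (\exists w\, C(w)) \land (\forall v\, R(v))) \lor \neg (\forall y\, C(y)))
Push ¬ through the quantifiers and connectives to reach negation normal form:
  (\forall p\, C(p)) \land ((\exists w\, C(w)) \lor (\exists v\, \neg R(v)) \lor (\exists y\, \neg C(y)))
All bound variables are already distinct, so no renaming is needed.
Finally move all quantifiers to the prefix:
  \forall p\, \exists w\, \exists v\, \exists y\, (C(p) \land (C(w) \lor \neg R(v) \lor \neg C(y)))
The quantifier \forall v sits under an odd number of negations (counting the antecedent side of each →), so it flips to \exists v.

existential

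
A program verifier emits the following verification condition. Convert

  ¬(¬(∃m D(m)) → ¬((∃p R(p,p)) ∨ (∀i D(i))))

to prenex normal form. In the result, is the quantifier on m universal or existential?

First replace A → B with ¬A ∨ B.
  ¬(¬¬(∃m D(m)) ∨ ¬((∃p R(p,p)) ∨ (∀i D(i))))
Push ¬ through the quantifiers and connectives to reach negation normal form:
  (∀m ¬D(m)) ∧ ((∃p R(p,p)) ∨ (∀i D(i)))
All bound variables are already distinct, so no renaming is needed.
Finally move all quantifiers to the prefix:
  ∀m ∃p ∀i (¬D(m) ∧ (R(p,p) ∨ D(i)))
The quantifier ∃m sits under an odd number of negations (counting the antecedent side of each →), so it flips to ∀m.

universal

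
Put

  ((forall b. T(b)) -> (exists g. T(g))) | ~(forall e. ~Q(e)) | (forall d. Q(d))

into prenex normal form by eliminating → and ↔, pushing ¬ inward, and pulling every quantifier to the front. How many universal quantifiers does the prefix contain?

1

Eliminate → and ↔ using ¬ and ∨.
  ~(forall b. T(b)) | (exists g. T(g)) | ~(forall e. ~Q(e)) | (forall d. Q(d))
Move each ¬ inward, flipping quantifiers it crosses:
  (exists b. ~T(b)) | (exists g. T(g)) | (exists e. Q(e)) | (forall d. Q(d))
All bound variables are already distinct, so no renaming is needed.
Extract every quantifier outward, since the variables are now distinct and don't occur free across branches:
  exists b. exists g. exists e. forall d. (~T(b) | T(g) | Q(e) | Q(d))
The prefix is exists b exists g exists e forall d: 1 universal, 3 existential.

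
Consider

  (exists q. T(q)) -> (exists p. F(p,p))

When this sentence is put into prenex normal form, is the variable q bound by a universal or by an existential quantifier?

universal

Rewrite implications/biconditionals: A → B as ¬A ∨ B.
  ~(exists q. T(q)) | (exists p. F(p,p))
Move each ¬ inward, flipping quantifiers it crosses:
  (forall q. ~T(q)) | (exists p. F(p,p))
Pull the quantifiers to the front (each side's bound variable is not free in the other side):
  forall q. exists p. (~T(q) | F(p,p))
The quantifier exists q sits under an odd number of negations (counting the antecedent side of each →), so it flips to forall q.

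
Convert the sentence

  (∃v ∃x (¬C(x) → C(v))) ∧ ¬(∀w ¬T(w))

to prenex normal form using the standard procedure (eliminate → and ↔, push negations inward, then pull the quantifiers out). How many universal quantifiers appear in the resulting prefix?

Eliminate → and ↔ using ¬ and ∨.
  (∃v ∃x (¬¬C(x) ∨ C(v))) ∧ ¬(∀w ¬T(w))
Push ¬ through the quantifiers and connectives to reach negation normal form:
  (∃v ∃x (C(x) ∨ C(v))) ∧ (∃w T(w))
Extract every quantifier outward, since the variables are now distinct and don't occur free across branches:
  ∃v ∃x ∃w ((C(x) ∨ C(v)) ∧ T(w))
The prefix is ∃v ∃x ∃w: 0 universal, 3 existential.

0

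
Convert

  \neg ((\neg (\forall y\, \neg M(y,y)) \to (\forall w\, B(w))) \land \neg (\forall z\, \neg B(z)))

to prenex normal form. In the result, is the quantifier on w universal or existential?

existential

First replace A → B with ¬A ∨ B.
  \neg ((\neg \neg (\forall y\, \neg M(y,y)) \lor (\forall w\, B(w))) \land \neg (\forall z\, \neg B(z)))
Drive negations inward (¬∀x A ≡ ∃x ¬A, ¬∃x A ≡ ∀x ¬A, De Morgan for ∧/∨):
  (\exists y\, M(y,y)) \land (\exists w\, \neg B(w)) \lor (\forall z\, \neg B(z))
All bound variables are already distinct, so no renaming is needed.
Extract every quantifier outward, since the variables are now distinct and don't occur free across branches:
  \exists y\, \exists w\, \forall z\, (M(y,y) \land \neg B(w) \lor \neg B(z))
The quantifier \forall w sits under an odd number of negations (counting the antecedent side of each →), so it flips to \exists w.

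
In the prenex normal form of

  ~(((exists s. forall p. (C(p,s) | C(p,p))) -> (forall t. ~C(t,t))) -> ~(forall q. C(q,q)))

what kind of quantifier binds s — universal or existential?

Rewrite implications/biconditionals: A → B as ¬A ∨ B.
  ~(~(~(exists s. forall p. (C(p,s) | C(p,p))) | (forall t. ~C(t,t))) | ~(forall q. C(q,q)))
Move each ¬ inward, flipping quantifiers it crosses:
  ((forall s. exists p. (~C(p,s) & ~C(p,p))) | (forall t. ~C(t,t))) & (forall q. C(q,q))
All bound variables are already distinct, so no renaming is needed.
Pull the quantifiers to the front (each side's bound variable is not free in the other side):
  forall s. exists p. forall t. forall q. ((~C(p,s) & ~C(p,p) | ~C(t,t)) & C(q,q))
The quantifier exists s sits under an odd number of negations (counting the antecedent side of each →), so it flips to forall s.

universal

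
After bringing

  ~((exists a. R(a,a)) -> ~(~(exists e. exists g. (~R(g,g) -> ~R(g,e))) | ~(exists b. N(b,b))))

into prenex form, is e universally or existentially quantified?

First replace A → B with ¬A ∨ B.
  ~(~(exists a. R(a,a)) | ~(~(exists e. exists g. (~~R(g,g) | ~R(g,e))) | ~(exists b. N(b,b))))
Move each ¬ inward, flipping quantifiers it crosses:
  (exists a. R(a,a)) & ((forall e. forall g. (~R(g,g) & R(g,e))) | (forall b. ~N(b,b)))
All bound variables are already distinct, so no renaming is needed.
Pull the quantifiers to the front (each side's bound variable is not free in the other side):
  exists a. forall e. forall g. forall b. (R(a,a) & (~R(g,g) & R(g,e) | ~N(b,b)))
The quantifier exists e sits under an odd number of negations (counting the antecedent side of each →), so it flips to forall e.

universal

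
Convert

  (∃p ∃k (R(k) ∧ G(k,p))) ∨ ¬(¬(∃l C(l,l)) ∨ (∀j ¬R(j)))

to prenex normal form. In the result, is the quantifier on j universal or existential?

existential

Drive negations inward (¬∀x A ≡ ∃x ¬A, ¬∃x A ≡ ∀x ¬A, De Morgan for ∧/∨):
  (∃p ∃k (R(k) ∧ G(k,p))) ∨ (∃l C(l,l)) ∧ (∃j R(j))
All bound variables are already distinct, so no renaming is needed.
Extract every quantifier outward, since the variables are now distinct and don't occur free across branches:
  ∃p ∃k ∃l ∃j (R(k) ∧ G(k,p) ∨ C(l,l) ∧ R(j))
The quantifier ∀j sits under an odd number of negations, so it flips to ∃j.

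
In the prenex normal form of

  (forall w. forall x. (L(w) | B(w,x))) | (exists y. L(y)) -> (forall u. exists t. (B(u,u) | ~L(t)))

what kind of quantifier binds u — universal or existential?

Eliminate → and ↔ using ¬ and ∨.
  ~((forall w. forall x. (L(w) | B(w,x))) | (exists y. L(y))) | (forall u. exists t. (B(u,u) | ~L(t)))
Move each ¬ inward, flipping quantifiers it crosses:
  (exists w. exists x. (~L(w) & ~B(w,x))) & (forall y. ~L(y)) | (forall u. exists t. (B(u,u) | ~L(t)))
All bound variables are already distinct, so no renaming is needed.
Pull the quantifiers to the front (each side's bound variable is not free in the other side):
  exists w. exists x. forall y. forall u. exists t. (~L(w) & ~B(w,x) & ~L(y) | B(u,u) | ~L(t))
The quantifier forall u sits under an even number of negations (counting the antecedent side of each →), so it remains universal.

universal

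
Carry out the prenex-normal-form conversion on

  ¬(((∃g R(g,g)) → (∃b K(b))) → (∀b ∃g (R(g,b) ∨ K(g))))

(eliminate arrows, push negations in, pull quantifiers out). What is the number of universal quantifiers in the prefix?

2

Eliminate → and ↔ using ¬ and ∨.
  ¬(¬(¬(∃g R(g,g)) ∨ (∃b K(b))) ∨ (∀b ∃g (R(g,b) ∨ K(g))))
Drive negations inward (¬∀x A ≡ ∃x ¬A, ¬∃x A ≡ ∀x ¬A, De Morgan for ∧/∨):
  ((∀g ¬R(g,g)) ∨ (∃b K(b))) ∧ (∃b ∀g (¬R(g,b) ∧ ¬K(g)))
Standardize variables apart so no two quantifiers bind the same name: b↦u, g↦x1.
  ((∀g ¬R(g,g)) ∨ (∃b K(b))) ∧ (∃u ∀x1 (¬R(x1,u) ∧ ¬K(x1)))
Finally move all quantifiers to the prefix:
  ∀g ∃b ∃u ∀x1 ((¬R(g,g) ∨ K(b)) ∧ ¬R(x1,u) ∧ ¬K(x1))
The prefix is ∀g ∃b ∃u ∀x1: 2 universal, 2 existential.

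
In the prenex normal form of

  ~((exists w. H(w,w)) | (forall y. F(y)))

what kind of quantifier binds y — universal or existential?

existential

Move each ¬ inward, flipping quantifiers it crosses:
  (forall w. ~H(w,w)) & (exists y. ~F(y))
All bound variables are already distinct, so no renaming is needed.
Finally move all quantifiers to the prefix:
  forall w. exists y. (~H(w,w) & ~F(y))
The quantifier forall y sits under an odd number of negations, so it flips to exists y.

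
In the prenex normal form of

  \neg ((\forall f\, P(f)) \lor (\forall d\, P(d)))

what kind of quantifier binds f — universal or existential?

existential

Drive negations inward (¬∀x A ≡ ∃x ¬A, ¬∃x A ≡ ∀x ¬A, De Morgan for ∧/∨):
  (\exists f\, \neg P(f)) \land (\exists d\, \neg P(d))
All bound variables are already distinct, so no renaming is needed.
Pull the quantifiers to the front (each side's bound variable is not free in the other side):
  \exists f\, \exists d\, (\neg P(f) \land \neg P(d))
The quantifier \forall f sits under an odd number of negations, so it flips to \exists f.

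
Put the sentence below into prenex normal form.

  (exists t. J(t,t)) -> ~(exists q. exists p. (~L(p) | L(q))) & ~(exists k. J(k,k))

Eliminate → and ↔ using ¬ and ∨.
  ~(exists t. J(t,t)) | ~(exists q. exists p. (~L(p) | L(q))) & ~(exists k. J(k,k))
Move each ¬ inward, flipping quantifiers it crosses:
  (forall t. ~J(t,t)) | (forall q. forall p. (L(p) & ~L(q))) & (forall k. ~J(k,k))
Finally move all quantifiers to the prefix:
  forall t. forall q. forall p. forall k. (~J(t,t) | L(p) & ~L(q) & ~J(k,k))

forall t. forall q. forall p. forall k. (~J(t,t) | L(p) & ~L(q) & ~J(k,k))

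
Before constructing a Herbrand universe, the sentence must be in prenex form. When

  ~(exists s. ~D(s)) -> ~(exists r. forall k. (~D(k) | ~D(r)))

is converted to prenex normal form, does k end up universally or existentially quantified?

existential

First replace A → B with ¬A ∨ B.
  ~~(exists s. ~D(s)) | ~(exists r. forall k. (~D(k) | ~D(r)))
Drive negations inward (¬∀x A ≡ ∃x ¬A, ¬∃x A ≡ ∀x ¬A, De Morgan for ∧/∨):
  (exists s. ~D(s)) | (forall r. exists k. (D(k) & D(r)))
All bound variables are already distinct, so no renaming is needed.
Finally move all quantifiers to the prefix:
  exists s. forall r. exists k. (~D(s) | D(k) & D(r))
The quantifier forall k sits under an odd number of negations (counting the antecedent side of each →), so it flips to exists k.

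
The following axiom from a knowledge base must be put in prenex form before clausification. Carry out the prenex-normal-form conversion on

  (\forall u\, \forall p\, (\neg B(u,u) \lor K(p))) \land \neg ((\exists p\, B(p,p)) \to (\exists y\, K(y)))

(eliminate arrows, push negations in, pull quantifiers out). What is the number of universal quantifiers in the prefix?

3

Eliminate → and ↔ using ¬ and ∨.
  (\forall u\, \forall p\, (\neg B(u,u) \lor K(p))) \land \neg (\neg (\exists p\, B(p,p)) \lor (\exists y\, K(y)))
Move each ¬ inward, flipping quantifiers it crosses:
  (\forall u\, \forall p\, (\neg B(u,u) \lor K(p))) \land (\exists p\, B(p,p)) \land (\forall y\, \neg K(y))
Rename bound variables to avoid capture: p↦t.
  (\forall u\, \forall p\, (\neg B(u,u) \lor K(p))) \land (\exists t\, B(t,t)) \land (\forall y\, \neg K(y))
Pull the quantifiers to the front (each side's bound variable is not free in the other side):
  \forall u\, \forall p\, \exists t\, \forall y\, ((\neg B(u,u) \lor K(p)) \land B(t,t) \land \neg K(y))
The prefix is \forall u \forall p \exists t \forall y: 3 universal, 1 existential.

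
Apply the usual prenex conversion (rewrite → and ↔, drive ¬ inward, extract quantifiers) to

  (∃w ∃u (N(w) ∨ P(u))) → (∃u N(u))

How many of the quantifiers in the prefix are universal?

2

First replace A → B with ¬A ∨ B.
  ¬(∃w ∃u (N(w) ∨ P(u))) ∨ (∃u N(u))
Drive negations inward (¬∀x A ≡ ∃x ¬A, ¬∃x A ≡ ∀x ¬A, De Morgan for ∧/∨):
  (∀w ∀u (¬N(w) ∧ ¬P(u))) ∨ (∃u N(u))
Rename bound variables to avoid capture: u↦a.
  (∀w ∀u (¬N(w) ∧ ¬P(u))) ∨ (∃a N(a))
Pull the quantifiers to the front (each side's bound variable is not free in the other side):
  ∀w ∀u ∃a (¬N(w) ∧ ¬P(u) ∨ N(a))
The prefix is ∀w ∀u ∃a: 2 universal, 1 existential.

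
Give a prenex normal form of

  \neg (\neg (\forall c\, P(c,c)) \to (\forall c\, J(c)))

Eliminate → and ↔ using ¬ and ∨.
  \neg (\neg \neg (\forall c\, P(c,c)) \lor (\forall c\, J(c)))
Push ¬ through the quantifiers and connectives to reach negation normal form:
  (\exists c\, \neg P(c,c)) \land (\exists c\, \neg J(c))
Standardize variables apart so no two quantifiers bind the same name: c↦y.
  (\exists c\, \neg P(c,c)) \land (\exists y\, \neg J(y))
Extract every quantifier outward, since the variables are now distinct and don't occur free across branches:
  \exists c\, \exists y\, (\neg P(c,c) \land \neg J(y))

\exists c\, \exists y\, (\neg P(c,c) \land \neg J(y))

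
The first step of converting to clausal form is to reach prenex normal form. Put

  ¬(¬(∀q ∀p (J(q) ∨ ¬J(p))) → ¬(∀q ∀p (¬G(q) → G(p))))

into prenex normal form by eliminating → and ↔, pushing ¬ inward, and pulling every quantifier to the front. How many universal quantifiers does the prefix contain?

2

First replace A → B with ¬A ∨ B.
  ¬(¬¬(∀q ∀p (J(q) ∨ ¬J(p))) ∨ ¬(∀q ∀p (¬¬G(q) ∨ G(p))))
Push ¬ through the quantifiers and connectives to reach negation normal form:
  (∃q ∃p (¬J(q) ∧ J(p))) ∧ (∀q ∀p (G(q) ∨ G(p)))
Standardize variables apart so no two quantifiers bind the same name: q↦a, p↦c.
  (∃q ∃p (¬J(q) ∧ J(p))) ∧ (∀a ∀c (G(a) ∨ G(c)))
Finally move all quantifiers to the prefix:
  ∃q ∃p ∀a ∀c (¬J(q) ∧ J(p) ∧ (G(a) ∨ G(c)))
The prefix is ∃q ∃p ∀a ∀c: 2 universal, 2 existential.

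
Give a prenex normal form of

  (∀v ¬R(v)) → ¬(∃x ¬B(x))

Rewrite implications/biconditionals: A → B as ¬A ∨ B.
  ¬(∀v ¬R(v)) ∨ ¬(∃x ¬B(x))
Drive negations inward (¬∀x A ≡ ∃x ¬A, ¬∃x A ≡ ∀x ¬A, De Morgan for ∧/∨):
  (∃v R(v)) ∨ (∀x B(x))
All bound variables are already distinct, so no renaming is needed.
Finally move all quantifiers to the prefix:
  ∃v ∀x (R(v) ∨ B(x))

∃v ∀x (R(v) ∨ B(x))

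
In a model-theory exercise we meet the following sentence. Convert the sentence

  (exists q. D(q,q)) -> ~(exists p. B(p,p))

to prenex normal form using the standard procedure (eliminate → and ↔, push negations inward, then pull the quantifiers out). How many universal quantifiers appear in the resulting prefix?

2

Rewrite implications/biconditionals: A → B as ¬A ∨ B.
  ~(exists q. D(q,q)) | ~(exists p. B(p,p))
Push ¬ through the quantifiers and connectives to reach negation normal form:
  (forall q. ~D(q,q)) | (forall p. ~B(p,p))
All bound variables are already distinct, so no renaming is needed.
Extract every quantifier outward, since the variables are now distinct and don't occur free across branches:
  forall q. forall p. (~D(q,q) | ~B(p,p))
The prefix is forall q forall p: 2 universal, 0 existential.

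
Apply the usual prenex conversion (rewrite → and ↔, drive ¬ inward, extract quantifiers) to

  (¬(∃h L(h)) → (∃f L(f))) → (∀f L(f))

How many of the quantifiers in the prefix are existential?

First replace A → B with ¬A ∨ B.
  ¬(¬¬(∃h L(h)) ∨ (∃f L(f))) ∨ (∀f L(f))
Push ¬ through the quantifiers and connectives to reach negation normal form:
  (∀h ¬L(h)) ∧ (∀f ¬L(f)) ∨ (∀f L(f))
Rename bound variables to avoid capture: f↦u1.
  (∀h ¬L(h)) ∧ (∀f ¬L(f)) ∨ (∀u1 L(u1))
Extract every quantifier outward, since the variables are now distinct and don't occur free across branches:
  ∀h ∀f ∀u1 (¬L(h) ∧ ¬L(f) ∨ L(u1))
The prefix is ∀h ∀f ∀u1: 3 universal, 0 existential.

0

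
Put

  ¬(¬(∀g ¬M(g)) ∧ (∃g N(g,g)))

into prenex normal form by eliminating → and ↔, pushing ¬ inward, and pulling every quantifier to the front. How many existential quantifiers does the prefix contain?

Drive negations inward (¬∀x A ≡ ∃x ¬A, ¬∃x A ≡ ∀x ¬A, De Morgan for ∧/∨):
  (∀g ¬M(g)) ∨ (∀g ¬N(g,g))
Rename bound variables to avoid capture: g↦y.
  (∀g ¬M(g)) ∨ (∀y ¬N(y,y))
Extract every quantifier outward, since the variables are now distinct and don't occur free across branches:
  ∀g ∀y (¬M(g) ∨ ¬N(y,y))
The prefix is ∀g ∀y: 2 universal, 0 existential.

0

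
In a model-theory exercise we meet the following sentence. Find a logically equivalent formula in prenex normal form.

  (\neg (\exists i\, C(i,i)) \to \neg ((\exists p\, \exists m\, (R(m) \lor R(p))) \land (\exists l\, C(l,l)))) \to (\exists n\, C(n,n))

\forall i\, \exists p\, \exists m\, \exists l\, \exists n\, (\neg C(i,i) \land (R(m) \lor R(p)) \land C(l,l) \lor C(n,n))

Rewrite implications/biconditionals: A → B as ¬A ∨ B.
  \neg (\neg \neg (\exists i\, C(i,i)) \lor \neg ((\exists p\, \exists m\, (R(m) \lor R(p))) \land (\exists l\, C(l,l)))) \lor (\exists n\, C(n,n))
Push ¬ through the quantifiers and connectives to reach negation normal form:
  (\forall i\, \neg C(i,i)) \land (\exists p\, \exists m\, (R(m) \lor R(p))) \land (\exists l\, C(l,l)) \lor (\exists n\, C(n,n))
All bound variables are already distinct, so no renaming is needed.
Extract every quantifier outward, since the variables are now distinct and don't occur free across branches:
  \forall i\, \exists p\, \exists m\, \exists l\, \exists n\, (\neg C(i,i) \land (R(m) \lor R(p)) \land C(l,l) \lor C(n,n))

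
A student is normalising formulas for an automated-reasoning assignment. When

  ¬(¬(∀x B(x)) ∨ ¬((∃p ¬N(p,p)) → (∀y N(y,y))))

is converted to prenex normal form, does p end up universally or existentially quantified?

Eliminate → and ↔ using ¬ and ∨.
  ¬(¬(∀x B(x)) ∨ ¬(¬(∃p ¬N(p,p)) ∨ (∀y N(y,y))))
Move each ¬ inward, flipping quantifiers it crosses:
  (∀x B(x)) ∧ ((∀p N(p,p)) ∨ (∀y N(y,y)))
All bound variables are already distinct, so no renaming is needed.
Pull the quantifiers to the front (each side's bound variable is not free in the other side):
  ∀x ∀p ∀y (B(x) ∧ (N(p,p) ∨ N(y,y)))
The quantifier ∃p sits under an odd number of negations (counting the antecedent side of each →), so it flips to ∀p.

universal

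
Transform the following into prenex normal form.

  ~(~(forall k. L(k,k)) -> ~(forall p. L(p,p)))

First replace A → B with ¬A ∨ B.
  ~(~~(forall k. L(k,k)) | ~(forall p. L(p,p)))
Move each ¬ inward, flipping quantifiers it crosses:
  (exists k. ~L(k,k)) & (forall p. L(p,p))
All bound variables are already distinct, so no renaming is needed.
Pull the quantifiers to the front (each side's bound variable is not free in the other side):
  exists k. forall p. (~L(k,k) & L(p,p))

exists k. forall p. (~L(k,k) & L(p,p))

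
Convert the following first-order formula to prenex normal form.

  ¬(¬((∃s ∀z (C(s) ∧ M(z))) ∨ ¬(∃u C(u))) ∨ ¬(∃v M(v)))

Move each ¬ inward, flipping quantifiers it crosses:
  ((∃s ∀z (C(s) ∧ M(z))) ∨ (∀u ¬C(u))) ∧ (∃v M(v))
All bound variables are already distinct, so no renaming is needed.
Finally move all quantifiers to the prefix:
  ∃s ∀z ∀u ∃v ((C(s) ∧ M(z) ∨ ¬C(u)) ∧ M(v))

∃s ∀z ∀u ∃v ((C(s) ∧ M(z) ∨ ¬C(u)) ∧ M(v))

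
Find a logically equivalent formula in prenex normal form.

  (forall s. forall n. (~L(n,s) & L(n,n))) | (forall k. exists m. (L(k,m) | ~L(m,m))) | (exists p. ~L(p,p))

All bound variables are already distinct, so no renaming is needed.
Finally move all quantifiers to the prefix:
  forall s. forall n. forall k. exists m. exists p. (~L(n,s) & L(n,n) | L(k,m) | ~L(m,m) | ~L(p,p))

forall s. forall n. forall k. exists m. exists p. (~L(n,s) & L(n,n) | L(k,m) | ~L(m,m) | ~L(p,p))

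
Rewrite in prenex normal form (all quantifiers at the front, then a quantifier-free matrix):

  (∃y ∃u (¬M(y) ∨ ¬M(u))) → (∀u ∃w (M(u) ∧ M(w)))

∀y ∀u ∀z1 ∃w (M(y) ∧ M(u) ∨ M(z1) ∧ M(w))

Eliminate → and ↔ using ¬ and ∨.
  ¬(∃y ∃u (¬M(y) ∨ ¬M(u))) ∨ (∀u ∃w (M(u) ∧ M(w)))
Push ¬ through the quantifiers and connectives to reach negation normal form:
  (∀y ∀u (M(y) ∧ M(u))) ∨ (∀u ∃w (M(u) ∧ M(w)))
Standardize variables apart so no two quantifiers bind the same name: u↦z1.
  (∀y ∀u (M(y) ∧ M(u))) ∨ (∀z1 ∃w (M(z1) ∧ M(w)))
Pull the quantifiers to the front (each side's bound variable is not free in the other side):
  ∀y ∀u ∀z1 ∃w (M(y) ∧ M(u) ∨ M(z1) ∧ M(w))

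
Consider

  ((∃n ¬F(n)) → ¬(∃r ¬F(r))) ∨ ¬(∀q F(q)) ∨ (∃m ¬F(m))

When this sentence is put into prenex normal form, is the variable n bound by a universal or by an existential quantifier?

universal

First replace A → B with ¬A ∨ B.
  ¬(∃n ¬F(n)) ∨ ¬(∃r ¬F(r)) ∨ ¬(∀q F(q)) ∨ (∃m ¬F(m))
Move each ¬ inward, flipping quantifiers it crosses:
  (∀n F(n)) ∨ (∀r F(r)) ∨ (∃q ¬F(q)) ∨ (∃m ¬F(m))
Finally move all quantifiers to the prefix:
  ∀n ∀r ∃q ∃m (F(n) ∨ F(r) ∨ ¬F(q) ∨ ¬F(m))
The quantifier ∃n sits under an odd number of negations (counting the antecedent side of each →), so it flips to ∀n.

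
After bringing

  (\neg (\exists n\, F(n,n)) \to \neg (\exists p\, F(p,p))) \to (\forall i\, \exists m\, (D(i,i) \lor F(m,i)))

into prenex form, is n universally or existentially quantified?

universal

Rewrite implications/biconditionals: A → B as ¬A ∨ B.
  \neg (\neg \neg (\exists n\, F(n,n)) \lor \neg (\exists p\, F(p,p))) \lor (\forall i\, \exists m\, (D(i,i) \lor F(m,i)))
Push ¬ through the quantifiers and connectives to reach negation normal form:
  (\forall n\, \neg F(n,n)) \land (\exists p\, F(p,p)) \lor (\forall i\, \exists m\, (D(i,i) \lor F(m,i)))
Finally move all quantifiers to the prefix:
  \forall n\, \exists p\, \forall i\, \exists m\, (\neg F(n,n) \land F(p,p) \lor D(i,i) \lor F(m,i))
The quantifier \exists n sits under an odd number of negations (counting the antecedent side of each →), so it flips to \forall n.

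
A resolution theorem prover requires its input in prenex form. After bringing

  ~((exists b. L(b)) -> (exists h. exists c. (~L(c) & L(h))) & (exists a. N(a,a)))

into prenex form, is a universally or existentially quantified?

universal

First replace A → B with ¬A ∨ B.
  ~(~(exists b. L(b)) | (exists h. exists c. (~L(c) & L(h))) & (exists a. N(a,a)))
Drive negations inward (¬∀x A ≡ ∃x ¬A, ¬∃x A ≡ ∀x ¬A, De Morgan for ∧/∨):
  (exists b. L(b)) & ((forall h. forall c. (L(c) | ~L(h))) | (forall a. ~N(a,a)))
All bound variables are already distinct, so no renaming is needed.
Finally move all quantifiers to the prefix:
  exists b. forall h. forall c. forall a. (L(b) & (L(c) | ~L(h) | ~N(a,a)))
The quantifier exists a sits under an odd number of negations (counting the antecedent side of each →), so it flips to forall a.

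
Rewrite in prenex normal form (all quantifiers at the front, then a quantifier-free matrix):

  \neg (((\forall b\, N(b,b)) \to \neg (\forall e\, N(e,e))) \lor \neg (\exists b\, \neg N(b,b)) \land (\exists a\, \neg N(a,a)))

\forall b\, \forall e\, \exists y\, \forall a\, (N(b,b) \land N(e,e) \land (\neg N(y,y) \lor N(a,a)))

Rewrite implications/biconditionals: A → B as ¬A ∨ B.
  \neg (\neg (\forall b\, N(b,b)) \lor \neg (\forall e\, N(e,e)) \lor \neg (\exists b\, \neg N(b,b)) \land (\exists a\, \neg N(a,a)))
Push ¬ through the quantifiers and connectives to reach negation normal form:
  (\forall b\, N(b,b)) \land (\forall e\, N(e,e)) \land ((\exists b\, \neg N(b,b)) \lor (\forall a\, N(a,a)))
Rename bound variables to avoid capture: b↦y.
  (\forall b\, N(b,b)) \land (\forall e\, N(e,e)) \land ((\exists y\, \neg N(y,y)) \lor (\forall a\, N(a,a)))
Finally move all quantifiers to the prefix:
  \forall b\, \forall e\, \exists y\, \forall a\, (N(b,b) \land N(e,e) \land (\neg N(y,y) \lor N(a,a)))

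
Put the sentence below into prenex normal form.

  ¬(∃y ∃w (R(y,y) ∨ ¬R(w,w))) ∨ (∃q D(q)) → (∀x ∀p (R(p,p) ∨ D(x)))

Eliminate → and ↔ using ¬ and ∨.
  ¬(¬(∃y ∃w (R(y,y) ∨ ¬R(w,w))) ∨ (∃q D(q))) ∨ (∀x ∀p (R(p,p) ∨ D(x)))
Push ¬ through the quantifiers and connectives to reach negation normal form:
  (∃y ∃w (R(y,y) ∨ ¬R(w,w))) ∧ (∀q ¬D(q)) ∨ (∀x ∀p (R(p,p) ∨ D(x)))
Pull the quantifiers to the front (each side's bound variable is not free in the other side):
  ∃y ∃w ∀q ∀x ∀p ((R(y,y) ∨ ¬R(w,w)) ∧ ¬D(q) ∨ R(p,p) ∨ D(x))

∃y ∃w ∀q ∀x ∀p ((R(y,y) ∨ ¬R(w,w)) ∧ ¬D(q) ∨ R(p,p) ∨ D(x))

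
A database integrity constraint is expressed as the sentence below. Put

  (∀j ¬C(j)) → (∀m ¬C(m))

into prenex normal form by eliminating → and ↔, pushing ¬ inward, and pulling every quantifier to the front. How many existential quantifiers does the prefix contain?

1

First replace A → B with ¬A ∨ B.
  ¬(∀j ¬C(j)) ∨ (∀m ¬C(m))
Push ¬ through the quantifiers and connectives to reach negation normal form:
  (∃j C(j)) ∨ (∀m ¬C(m))
Pull the quantifiers to the front (each side's bound variable is not free in the other side):
  ∃j ∀m (C(j) ∨ ¬C(m))
The prefix is ∃j ∀m: 1 universal, 1 existential.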